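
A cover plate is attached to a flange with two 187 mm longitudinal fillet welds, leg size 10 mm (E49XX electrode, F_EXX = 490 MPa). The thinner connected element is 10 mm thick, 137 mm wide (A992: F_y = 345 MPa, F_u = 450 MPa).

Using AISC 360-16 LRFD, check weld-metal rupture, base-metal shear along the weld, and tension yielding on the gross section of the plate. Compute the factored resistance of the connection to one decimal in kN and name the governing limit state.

Weld metal: throat = 0.707×10 = 7.07 mm, L = 2×187 = 374 mm. φR_n = 0.75 × 0.6 × 490 × 7.07 × 374 = 583.0 kN.
Base metal shear (10 mm plate): yield φR_n = 1.0×0.6×345×10×374 = 774.2 kN; rupture φR_n = 0.75×0.6×450×10×374 = 757.4 kN; take 757.4 kN (rupture).
Tension yield (gross): A_g = 137×10 = 1370 mm². φR_n = 0.90 × 345 × 1370 = 425.4 kN.
Governing: min(583.0, 757.4, 425.4) = 425.4 kN → gross-section yield.

425.4 kN (gross-section yield governs)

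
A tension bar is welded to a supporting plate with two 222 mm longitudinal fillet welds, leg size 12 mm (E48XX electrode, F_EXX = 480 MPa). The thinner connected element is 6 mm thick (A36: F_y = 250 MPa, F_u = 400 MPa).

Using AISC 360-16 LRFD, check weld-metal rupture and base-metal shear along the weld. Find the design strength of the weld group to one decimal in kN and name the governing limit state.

399.6 kN (base-metal shear governs)

Weld metal: throat = 0.707×12 = 8.484 mm, L = 2×222 = 444 mm. φR_n = 0.75 × 0.6 × 480 × 8.484 × 444 = 813.6 kN.
Base metal shear (6 mm plate): yield φR_n = 1.0×0.6×250×6×444 = 399.6 kN; rupture φR_n = 0.75×0.6×400×6×444 = 479.5 kN; take 399.6 kN (yield).
Governing: min(813.6, 399.6) = 399.6 kN → base-metal shear.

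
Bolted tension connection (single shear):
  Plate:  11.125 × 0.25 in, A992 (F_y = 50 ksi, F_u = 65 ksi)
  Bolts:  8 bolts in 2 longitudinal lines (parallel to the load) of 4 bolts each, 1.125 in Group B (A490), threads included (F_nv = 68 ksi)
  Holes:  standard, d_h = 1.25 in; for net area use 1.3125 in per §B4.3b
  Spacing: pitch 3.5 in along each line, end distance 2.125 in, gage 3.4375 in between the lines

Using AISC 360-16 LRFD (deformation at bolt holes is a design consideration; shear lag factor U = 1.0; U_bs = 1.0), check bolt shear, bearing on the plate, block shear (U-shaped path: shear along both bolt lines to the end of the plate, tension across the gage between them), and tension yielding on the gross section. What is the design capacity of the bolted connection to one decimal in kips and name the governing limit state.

Bolt shear: A_b = π(1.125)²/4 = 0.99402 in². φR_n = 0.75 × 68 × 0.99402 × 8 × 1 = 405.6 kips.
Bearing (0.25 in plate, F_u = 65 ksi): end bolts L_c = 2.125 − 1.25/2 = 1.5, R_n = min(1.2×1.5×0.25×65, 2.4×1.125×0.25×65) = 29.25 kips/bolt; interior L_c = 3.5 − 1.25 = 2.25, R_n = 43.875 kips/bolt. φR_n = 0.75 × (2×29.25 + 6×43.875) = 241.3 kips.
Block shear: shear path 2×[2.125+3×3.5] = 2×12.625 in, A_gv = 6.3125, A_nv = 2×(12.625 − 3.5×1.3125)×0.25 = 4.0156 in²; tension across gage: (3.4375 − 1×1.3125)×0.25 = 0.53125 in². R_n = min(0.6×65×4.0156, 0.6×50×6.3125) + 1.0×65×0.53125 = min(156.61, 189.38) + 34.531 = 191.14 kips. φR_n = 0.75 × 191.14 = 143.4 kips.
Tension yield (gross): A_g = 11.125×0.25 = 2.7813 in². φR_n = 0.90 × 50 × 2.7813 = 125.2 kips.
Governing: min(405.6, 241.3, 143.4, 125.2) = 125.2 kips → gross-section yield.

125.2 kips (gross-section yield governs)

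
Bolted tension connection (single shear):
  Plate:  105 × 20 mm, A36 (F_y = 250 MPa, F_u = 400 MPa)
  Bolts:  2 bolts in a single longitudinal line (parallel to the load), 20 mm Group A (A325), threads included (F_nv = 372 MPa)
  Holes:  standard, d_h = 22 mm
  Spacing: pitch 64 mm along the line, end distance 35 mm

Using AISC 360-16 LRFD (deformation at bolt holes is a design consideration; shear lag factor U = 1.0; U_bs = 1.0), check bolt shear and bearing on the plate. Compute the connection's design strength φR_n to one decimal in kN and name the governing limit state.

Bolt shear: A_b = π(20)²/4 = 314.16 mm². φR_n = 0.75 × 372 × 314.16 × 2 × 1 = 175.3 kN.
Bearing (20 mm plate, F_u = 400 MPa): end bolts L_c = 35 − 22/2 = 24, R_n = min(1.2×24×20×400, 2.4×20×20×400) = 230.4 kN/bolt; interior L_c = 64 − 22 = 42, R_n = 384 kN/bolt. φR_n = 0.75 × (1×230.4 + 1×384) = 460.8 kN.
Governing: min(175.3, 460.8) = 175.3 kN → bolt shear.

175.3 kN (bolt shear governs)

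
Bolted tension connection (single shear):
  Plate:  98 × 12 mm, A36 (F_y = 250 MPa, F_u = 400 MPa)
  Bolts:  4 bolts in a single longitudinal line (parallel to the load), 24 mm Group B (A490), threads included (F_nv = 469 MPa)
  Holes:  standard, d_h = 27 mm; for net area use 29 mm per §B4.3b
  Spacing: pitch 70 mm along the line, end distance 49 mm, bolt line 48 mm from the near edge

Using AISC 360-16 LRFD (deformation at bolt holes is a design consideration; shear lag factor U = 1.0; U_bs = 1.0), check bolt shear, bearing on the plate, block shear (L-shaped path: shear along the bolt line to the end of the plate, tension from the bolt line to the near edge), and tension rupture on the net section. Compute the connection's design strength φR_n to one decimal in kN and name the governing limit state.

Bolt shear: A_b = π(24)²/4 = 452.39 mm². φR_n = 0.75 × 469 × 452.39 × 4 × 1 = 636.5 kN.
Bearing (12 mm plate, F_u = 400 MPa): end bolts L_c = 49 − 27/2 = 35.5, R_n = min(1.2×35.5×12×400, 2.4×24×12×400) = 204.48 kN/bolt; interior L_c = 70 − 27 = 43, R_n = 247.68 kN/bolt. φR_n = 0.75 × (1×204.48 + 3×247.68) = 710.6 kN.
Block shear: shear path 1×[49+3×70] = 1×259 mm, A_gv = 3108, A_nv = 1×(259 − 3.5×29)×12 = 1890 mm²; tension to near edge: (48 − 0.5×29)×12 = 402 mm². R_n = min(0.6×400×1890, 0.6×250×3108) + 1.0×400×402 = min(453.6, 466.2) + 160.8 = 614.4 kN. φR_n = 0.75 × 614.4 = 460.8 kN.
Tension rupture (net): A_n = (98 − 1×29)×12 = 828 mm² (U = 1.0, A_e = A_n). φR_n = 0.75 × 400 × 828 = 248.4 kN.
Governing: min(636.5, 710.6, 460.8, 248.4) = 248.4 kN → net-section rupture.

248.4 kN (net-section rupture governs)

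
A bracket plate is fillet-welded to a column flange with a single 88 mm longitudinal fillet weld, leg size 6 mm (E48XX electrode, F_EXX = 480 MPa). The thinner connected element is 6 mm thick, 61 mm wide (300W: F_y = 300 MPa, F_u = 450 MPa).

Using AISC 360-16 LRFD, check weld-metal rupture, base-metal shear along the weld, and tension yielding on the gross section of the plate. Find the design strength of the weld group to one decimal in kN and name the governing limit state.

80.6 kN (weld metal governs)

Weld metal: throat = 0.707×6 = 4.242 mm, L = 88 mm. φR_n = 0.75 × 0.6 × 480 × 4.242 × 88 = 80.6 kN.
Base metal shear (6 mm plate): yield φR_n = 1.0×0.6×300×6×88 = 95.0 kN; rupture φR_n = 0.75×0.6×450×6×88 = 106.9 kN; take 95.0 kN (yield).
Tension yield (gross): A_g = 61×6 = 366 mm². φR_n = 0.90 × 300 × 366 = 98.8 kN.
Governing: min(80.6, 95.0, 98.8) = 80.6 kN → weld metal.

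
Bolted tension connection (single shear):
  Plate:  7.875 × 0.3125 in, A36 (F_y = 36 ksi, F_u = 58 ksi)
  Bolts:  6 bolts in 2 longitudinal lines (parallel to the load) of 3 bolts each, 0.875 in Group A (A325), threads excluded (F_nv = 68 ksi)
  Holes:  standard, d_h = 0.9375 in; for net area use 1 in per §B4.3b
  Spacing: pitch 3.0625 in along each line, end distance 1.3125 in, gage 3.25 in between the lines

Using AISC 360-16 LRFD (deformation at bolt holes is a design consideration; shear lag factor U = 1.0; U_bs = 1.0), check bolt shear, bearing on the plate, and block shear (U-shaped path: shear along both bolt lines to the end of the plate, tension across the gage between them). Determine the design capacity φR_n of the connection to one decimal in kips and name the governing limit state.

105.9 kips (block shear governs)

Bolt shear: A_b = π(0.875)²/4 = 0.60132 in². φR_n = 0.75 × 68 × 0.60132 × 6 × 1 = 184.0 kips.
Bearing (0.3125 in plate, F_u = 58 ksi): end bolts L_c = 1.3125 − 0.9375/2 = 0.84375, R_n = min(1.2×0.84375×0.3125×58, 2.4×0.875×0.3125×58) = 18.352 kips/bolt; interior L_c = 3.0625 − 0.9375 = 2.125, R_n = 38.063 kips/bolt. φR_n = 0.75 × (2×18.352 + 4×38.063) = 141.7 kips.
Block shear: shear path 2×[1.3125+2×3.0625] = 2×7.4375 in, A_gv = 4.6484, A_nv = 2×(7.4375 − 2.5×1)×0.3125 = 3.0859 in²; tension across gage: (3.25 − 1×1)×0.3125 = 0.70313 in². R_n = min(0.6×58×3.0859, 0.6×36×4.6484) + 1.0×58×0.70313 = min(107.39, 100.41) + 40.782 = 141.19 kips. φR_n = 0.75 × 141.19 = 105.9 kips.
Governing: min(184.0, 141.7, 105.9) = 105.9 kips → block shear.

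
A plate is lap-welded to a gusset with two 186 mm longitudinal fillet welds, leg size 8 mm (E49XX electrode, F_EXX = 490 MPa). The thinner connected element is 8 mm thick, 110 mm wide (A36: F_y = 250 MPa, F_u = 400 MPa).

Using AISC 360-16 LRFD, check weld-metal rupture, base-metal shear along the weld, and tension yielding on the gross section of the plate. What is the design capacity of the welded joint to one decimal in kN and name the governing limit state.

198.0 kN (gross-section yield governs)

Weld metal: throat = 0.707×8 = 5.656 mm, L = 2×186 = 372 mm. φR_n = 0.75 × 0.6 × 490 × 5.656 × 372 = 463.9 kN.
Base metal shear (8 mm plate): yield φR_n = 1.0×0.6×250×8×372 = 446.4 kN; rupture φR_n = 0.75×0.6×400×8×372 = 535.7 kN; take 446.4 kN (yield).
Tension yield (gross): A_g = 110×8 = 880 mm². φR_n = 0.90 × 250 × 880 = 198.0 kN.
Governing: min(463.9, 446.4, 198.0) = 198.0 kN → gross-section yield.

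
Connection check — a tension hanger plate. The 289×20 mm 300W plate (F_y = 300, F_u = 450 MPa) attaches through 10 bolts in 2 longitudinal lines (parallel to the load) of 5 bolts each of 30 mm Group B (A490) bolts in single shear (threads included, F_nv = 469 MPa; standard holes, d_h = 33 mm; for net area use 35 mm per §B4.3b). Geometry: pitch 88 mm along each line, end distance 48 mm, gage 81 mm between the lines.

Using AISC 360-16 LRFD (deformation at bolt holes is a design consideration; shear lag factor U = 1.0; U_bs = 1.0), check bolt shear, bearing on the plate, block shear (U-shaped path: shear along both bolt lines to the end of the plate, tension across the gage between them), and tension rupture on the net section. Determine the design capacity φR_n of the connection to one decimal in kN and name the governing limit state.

Bolt shear: A_b = π(30)²/4 = 706.86 mm². φR_n = 0.75 × 469 × 706.86 × 10 × 1 = 2486.4 kN.
Bearing (20 mm plate, F_u = 450 MPa): end bolts L_c = 48 − 33/2 = 31.5, R_n = min(1.2×31.5×20×450, 2.4×30×20×450) = 340.2 kN/bolt; interior L_c = 88 − 33 = 55, R_n = 594 kN/bolt. φR_n = 0.75 × (2×340.2 + 8×594) = 4074.3 kN.
Block shear: shear path 2×[48+4×88] = 2×400 mm, A_gv = 16000, A_nv = 2×(400 − 4.5×35)×20 = 9700 mm²; tension across gage: (81 − 1×35)×20 = 920 mm². R_n = min(0.6×450×9700, 0.6×300×16000) + 1.0×450×920 = min(2619, 2880) + 414 = 3033 kN. φR_n = 0.75 × 3033 = 2274.8 kN.
Tension rupture (net): A_n = (289 − 2×35)×20 = 4380 mm² (U = 1.0, A_e = A_n). φR_n = 0.75 × 450 × 4380 = 1478.3 kN.
Governing: min(2486.4, 4074.3, 2274.8, 1478.3) = 1478.3 kN → net-section rupture.

1478.3 kN (net-section rupture governs)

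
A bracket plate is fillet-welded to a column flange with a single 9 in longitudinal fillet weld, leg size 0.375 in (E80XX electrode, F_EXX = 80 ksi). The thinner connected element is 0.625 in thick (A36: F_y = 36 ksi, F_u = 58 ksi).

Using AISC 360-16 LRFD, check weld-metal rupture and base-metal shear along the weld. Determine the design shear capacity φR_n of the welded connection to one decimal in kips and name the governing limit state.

Weld metal: throat = 0.707×0.375 = 0.26513 in, L = 9 in. φR_n = 0.75 × 0.6 × 80 × 0.26513 × 9 = 85.9 kips.
Base metal shear (0.625 in plate): yield φR_n = 1.0×0.6×36×0.625×9 = 121.5 kips; rupture φR_n = 0.75×0.6×58×0.625×9 = 146.8 kips; take 121.5 kips (yield).
Governing: min(85.9, 121.5) = 85.9 kips → weld metal.

85.9 kips (weld metal governs)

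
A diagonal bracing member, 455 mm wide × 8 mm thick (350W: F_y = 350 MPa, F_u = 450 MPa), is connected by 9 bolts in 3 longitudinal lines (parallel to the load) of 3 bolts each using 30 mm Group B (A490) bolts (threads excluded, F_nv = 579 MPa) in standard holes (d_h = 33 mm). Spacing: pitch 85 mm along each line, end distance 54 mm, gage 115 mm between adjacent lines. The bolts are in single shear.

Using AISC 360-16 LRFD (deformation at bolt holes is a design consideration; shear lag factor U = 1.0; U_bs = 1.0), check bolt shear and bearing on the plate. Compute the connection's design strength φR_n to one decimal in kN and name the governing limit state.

1375.4 kN (bearing governs)

Bolt shear: A_b = π(30)²/4 = 706.86 mm². φR_n = 0.75 × 579 × 706.86 × 9 × 1 = 2762.6 kN.
Bearing (8 mm plate, F_u = 450 MPa): end bolts L_c = 54 − 33/2 = 37.5, R_n = min(1.2×37.5×8×450, 2.4×30×8×450) = 162 kN/bolt; interior L_c = 85 − 33 = 52, R_n = 224.64 kN/bolt. φR_n = 0.75 × (3×162 + 6×224.64) = 1375.4 kN.
Governing: min(2762.6, 1375.4) = 1375.4 kN → bearing.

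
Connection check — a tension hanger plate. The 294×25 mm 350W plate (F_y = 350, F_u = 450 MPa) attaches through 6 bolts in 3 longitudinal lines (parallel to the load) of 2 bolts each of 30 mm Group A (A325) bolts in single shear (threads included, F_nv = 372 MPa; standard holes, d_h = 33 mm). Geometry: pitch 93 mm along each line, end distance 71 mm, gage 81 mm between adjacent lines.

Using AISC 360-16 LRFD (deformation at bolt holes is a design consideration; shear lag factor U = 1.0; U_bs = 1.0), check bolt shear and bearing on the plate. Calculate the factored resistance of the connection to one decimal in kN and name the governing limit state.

Bolt shear: A_b = π(30)²/4 = 706.86 mm². φR_n = 0.75 × 372 × 706.86 × 6 × 1 = 1183.3 kN.
Bearing (25 mm plate, F_u = 450 MPa): end bolts L_c = 71 − 33/2 = 54.5, R_n = min(1.2×54.5×25×450, 2.4×30×25×450) = 735.75 kN/bolt; interior L_c = 93 − 33 = 60, R_n = 810 kN/bolt. φR_n = 0.75 × (3×735.75 + 3×810) = 3477.9 kN.
Governing: min(1183.3, 3477.9) = 1183.3 kN → bolt shear.

1183.3 kN (bolt shear governs)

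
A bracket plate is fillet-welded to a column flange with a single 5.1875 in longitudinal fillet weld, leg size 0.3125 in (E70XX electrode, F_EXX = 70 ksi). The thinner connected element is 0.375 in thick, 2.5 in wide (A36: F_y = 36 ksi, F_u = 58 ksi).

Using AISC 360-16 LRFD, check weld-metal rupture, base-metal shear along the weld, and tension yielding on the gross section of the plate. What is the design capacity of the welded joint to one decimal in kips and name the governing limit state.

Weld metal: throat = 0.707×0.3125 = 0.22094 in, L = 5.1875 in. φR_n = 0.75 × 0.6 × 70 × 0.22094 × 5.1875 = 36.1 kips.
Base metal shear (0.375 in plate): yield φR_n = 1.0×0.6×36×0.375×5.1875 = 42.0 kips; rupture φR_n = 0.75×0.6×58×0.375×5.1875 = 50.8 kips; take 42.0 kips (yield).
Tension yield (gross): A_g = 2.5×0.375 = 0.9375 in². φR_n = 0.90 × 36 × 0.9375 = 30.4 kips.
Governing: min(36.1, 42.0, 30.4) = 30.4 kips → gross-section yield.

30.4 kips (gross-section yield governs)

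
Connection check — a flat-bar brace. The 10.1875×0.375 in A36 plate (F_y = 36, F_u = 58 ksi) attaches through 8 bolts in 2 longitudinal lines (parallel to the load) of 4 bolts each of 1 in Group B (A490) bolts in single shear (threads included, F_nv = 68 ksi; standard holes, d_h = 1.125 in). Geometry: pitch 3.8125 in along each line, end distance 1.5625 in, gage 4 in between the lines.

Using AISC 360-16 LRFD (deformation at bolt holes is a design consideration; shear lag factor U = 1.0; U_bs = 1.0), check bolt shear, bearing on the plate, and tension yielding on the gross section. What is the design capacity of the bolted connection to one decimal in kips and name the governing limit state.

Bolt shear: A_b = π(1)²/4 = 0.7854 in². φR_n = 0.75 × 68 × 0.7854 × 8 × 1 = 320.4 kips.
Bearing (0.375 in plate, F_u = 58 ksi): end bolts L_c = 1.5625 − 1.125/2 = 1, R_n = min(1.2×1×0.375×58, 2.4×1×0.375×58) = 26.1 kips/bolt; interior L_c = 3.8125 − 1.125 = 2.6875, R_n = 52.2 kips/bolt. φR_n = 0.75 × (2×26.1 + 6×52.2) = 274.1 kips.
Tension yield (gross): A_g = 10.1875×0.375 = 3.8203 in². φR_n = 0.90 × 36 × 3.8203 = 123.8 kips.
Governing: min(320.4, 274.1, 123.8) = 123.8 kips → gross-section yield.

123.8 kips (gross-section yield governs)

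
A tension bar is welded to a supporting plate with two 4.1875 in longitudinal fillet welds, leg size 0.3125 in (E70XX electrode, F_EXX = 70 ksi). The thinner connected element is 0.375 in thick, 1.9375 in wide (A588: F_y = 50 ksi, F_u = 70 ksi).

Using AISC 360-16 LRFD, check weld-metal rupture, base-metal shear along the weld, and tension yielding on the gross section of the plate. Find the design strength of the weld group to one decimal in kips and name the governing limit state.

Weld metal: throat = 0.707×0.3125 = 0.22094 in, L = 2×4.1875 = 8.375 in. φR_n = 0.75 × 0.6 × 70 × 0.22094 × 8.375 = 58.3 kips.
Base metal shear (0.375 in plate): yield φR_n = 1.0×0.6×50×0.375×8.375 = 94.2 kips; rupture φR_n = 0.75×0.6×70×0.375×8.375 = 98.9 kips; take 94.2 kips (yield).
Tension yield (gross): A_g = 1.9375×0.375 = 0.72656 in². φR_n = 0.90 × 50 × 0.72656 = 32.7 kips.
Governing: min(58.3, 94.2, 32.7) = 32.7 kips → gross-section yield.

32.7 kips (gross-section yield governs)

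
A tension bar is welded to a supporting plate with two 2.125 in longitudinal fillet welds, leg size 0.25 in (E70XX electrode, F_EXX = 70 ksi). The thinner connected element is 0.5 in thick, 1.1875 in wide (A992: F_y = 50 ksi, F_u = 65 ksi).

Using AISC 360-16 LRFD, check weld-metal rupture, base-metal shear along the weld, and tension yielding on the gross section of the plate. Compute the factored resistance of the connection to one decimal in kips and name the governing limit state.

23.7 kips (weld metal governs)

Weld metal: throat = 0.707×0.25 = 0.17675 in, L = 2×2.125 = 4.25 in. φR_n = 0.75 × 0.6 × 70 × 0.17675 × 4.25 = 23.7 kips.
Base metal shear (0.5 in plate): yield φR_n = 1.0×0.6×50×0.5×4.25 = 63.8 kips; rupture φR_n = 0.75×0.6×65×0.5×4.25 = 62.2 kips; take 62.2 kips (rupture).
Tension yield (gross): A_g = 1.1875×0.5 = 0.59375 in². φR_n = 0.90 × 50 × 0.59375 = 26.7 kips.
Governing: min(23.7, 62.2, 26.7) = 23.7 kips → weld metal.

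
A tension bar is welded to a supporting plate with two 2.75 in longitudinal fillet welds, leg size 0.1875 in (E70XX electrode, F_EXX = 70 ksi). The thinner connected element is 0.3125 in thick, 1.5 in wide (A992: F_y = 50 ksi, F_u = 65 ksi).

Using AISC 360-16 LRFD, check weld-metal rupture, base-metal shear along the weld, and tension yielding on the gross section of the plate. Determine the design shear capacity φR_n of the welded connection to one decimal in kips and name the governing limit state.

21.1 kips (gross-section yield governs)

Weld metal: throat = 0.707×0.1875 = 0.13256 in, L = 2×2.75 = 5.5 in. φR_n = 0.75 × 0.6 × 70 × 0.13256 × 5.5 = 23.0 kips.
Base metal shear (0.3125 in plate): yield φR_n = 1.0×0.6×50×0.3125×5.5 = 51.6 kips; rupture φR_n = 0.75×0.6×65×0.3125×5.5 = 50.3 kips; take 50.3 kips (rupture).
Tension yield (gross): A_g = 1.5×0.3125 = 0.46875 in². φR_n = 0.90 × 50 × 0.46875 = 21.1 kips.
Governing: min(23.0, 50.3, 21.1) = 21.1 kips → gross-section yield.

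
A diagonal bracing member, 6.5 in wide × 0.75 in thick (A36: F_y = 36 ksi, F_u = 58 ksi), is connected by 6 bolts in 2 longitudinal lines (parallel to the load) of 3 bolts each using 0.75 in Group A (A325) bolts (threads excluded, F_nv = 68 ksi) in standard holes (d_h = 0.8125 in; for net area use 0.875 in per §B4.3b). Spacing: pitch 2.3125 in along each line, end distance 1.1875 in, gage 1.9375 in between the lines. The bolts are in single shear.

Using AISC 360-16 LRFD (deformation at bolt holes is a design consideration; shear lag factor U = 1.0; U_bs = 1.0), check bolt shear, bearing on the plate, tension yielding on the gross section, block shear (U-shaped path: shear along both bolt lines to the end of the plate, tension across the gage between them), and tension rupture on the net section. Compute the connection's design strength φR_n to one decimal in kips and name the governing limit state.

Bolt shear: A_b = π(0.75)²/4 = 0.44179 in². φR_n = 0.75 × 68 × 0.44179 × 6 × 1 = 135.2 kips.
Bearing (0.75 in plate, F_u = 58 ksi): end bolts L_c = 1.1875 − 0.8125/2 = 0.78125, R_n = min(1.2×0.78125×0.75×58, 2.4×0.75×0.75×58) = 40.781 kips/bolt; interior L_c = 2.3125 − 0.8125 = 1.5, R_n = 78.3 kips/bolt. φR_n = 0.75 × (2×40.781 + 4×78.3) = 296.1 kips.
Tension yield (gross): A_g = 6.5×0.75 = 4.875 in². φR_n = 0.90 × 36 × 4.875 = 158.0 kips.
Block shear: shear path 2×[1.1875+2×2.3125] = 2×5.8125 in, A_gv = 8.7188, A_nv = 2×(5.8125 − 2.5×0.875)×0.75 = 5.4375 in²; tension across gage: (1.9375 − 1×0.875)×0.75 = 0.79688 in². R_n = min(0.6×58×5.4375, 0.6×36×8.7188) + 1.0×58×0.79688 = min(189.23, 188.33) + 46.219 = 234.55 kips. φR_n = 0.75 × 234.55 = 175.9 kips.
Tension rupture (net): A_n = (6.5 − 2×0.875)×0.75 = 3.5625 in² (U = 1.0, A_e = A_n). φR_n = 0.75 × 58 × 3.5625 = 155.0 kips.
Governing: min(135.2, 296.1, 158.0, 175.9, 155.0) = 135.2 kips → bolt shear.

135.2 kips (bolt shear governs)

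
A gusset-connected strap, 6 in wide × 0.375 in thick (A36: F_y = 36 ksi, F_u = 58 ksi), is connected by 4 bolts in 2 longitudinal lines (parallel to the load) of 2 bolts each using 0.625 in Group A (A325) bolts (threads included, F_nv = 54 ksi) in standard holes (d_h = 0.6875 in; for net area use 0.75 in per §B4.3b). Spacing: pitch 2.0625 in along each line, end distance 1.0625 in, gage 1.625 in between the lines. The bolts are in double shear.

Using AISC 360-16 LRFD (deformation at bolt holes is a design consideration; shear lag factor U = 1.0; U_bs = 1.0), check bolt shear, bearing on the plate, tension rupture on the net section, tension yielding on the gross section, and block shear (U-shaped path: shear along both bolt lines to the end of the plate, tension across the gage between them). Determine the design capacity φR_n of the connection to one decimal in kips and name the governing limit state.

Bolt shear: A_b = π(0.625)²/4 = 0.3068 in². φR_n = 0.75 × 54 × 0.3068 × 4 × 2 = 99.4 kips.
Bearing (0.375 in plate, F_u = 58 ksi): end bolts L_c = 1.0625 − 0.6875/2 = 0.71875, R_n = min(1.2×0.71875×0.375×58, 2.4×0.625×0.375×58) = 18.759 kips/bolt; interior L_c = 2.0625 − 0.6875 = 1.375, R_n = 32.625 kips/bolt. φR_n = 0.75 × (2×18.759 + 2×32.625) = 77.1 kips.
Tension rupture (net): A_n = (6 − 2×0.75)×0.375 = 1.6875 in² (U = 1.0, A_e = A_n). φR_n = 0.75 × 58 × 1.6875 = 73.4 kips.
Tension yield (gross): A_g = 6×0.375 = 2.25 in². φR_n = 0.90 × 36 × 2.25 = 72.9 kips.
Block shear: shear path 2×[1.0625+1×2.0625] = 2×3.125 in, A_gv = 2.3438, A_nv = 2×(3.125 − 1.5×0.75)×0.375 = 1.5 in²; tension across gage: (1.625 − 1×0.75)×0.375 = 0.32813 in². R_n = min(0.6×58×1.5, 0.6×36×2.3438) + 1.0×58×0.32813 = min(52.2, 50.626) + 19.032 = 69.658 kips. φR_n = 0.75 × 69.658 = 52.2 kips.
Governing: min(99.4, 77.1, 73.4, 72.9, 52.2) = 52.2 kips → block shear.

52.2 kips (block shear governs)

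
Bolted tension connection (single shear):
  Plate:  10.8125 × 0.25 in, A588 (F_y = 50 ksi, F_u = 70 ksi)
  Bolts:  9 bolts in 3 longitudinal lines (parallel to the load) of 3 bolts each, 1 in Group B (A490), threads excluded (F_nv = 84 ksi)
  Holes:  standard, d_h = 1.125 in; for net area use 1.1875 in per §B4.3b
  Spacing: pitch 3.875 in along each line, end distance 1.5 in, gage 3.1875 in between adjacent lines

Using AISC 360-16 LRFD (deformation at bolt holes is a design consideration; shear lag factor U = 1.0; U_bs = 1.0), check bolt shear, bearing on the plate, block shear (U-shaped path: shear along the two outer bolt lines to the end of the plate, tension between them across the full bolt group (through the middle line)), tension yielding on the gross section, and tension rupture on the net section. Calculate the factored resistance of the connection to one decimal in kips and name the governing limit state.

95.2 kips (net-section rupture governs)

Bolt shear: A_b = π(1)²/4 = 0.7854 in². φR_n = 0.75 × 84 × 0.7854 × 9 × 1 = 445.3 kips.
Bearing (0.25 in plate, F_u = 70 ksi): end bolts L_c = 1.5 − 1.125/2 = 0.9375, R_n = min(1.2×0.9375×0.25×70, 2.4×1×0.25×70) = 19.688 kips/bolt; interior L_c = 3.875 − 1.125 = 2.75, R_n = 42 kips/bolt. φR_n = 0.75 × (3×19.688 + 6×42) = 233.3 kips.
Block shear: shear path 2×[1.5+2×3.875] = 2×9.25 in, A_gv = 4.625, A_nv = 2×(9.25 − 2.5×1.1875)×0.25 = 3.1406 in²; tension across gage: (6.375 − 2×1.1875)×0.25 = 1 in². R_n = min(0.6×70×3.1406, 0.6×50×4.625) + 1.0×70×1 = min(131.91, 138.75) + 70 = 201.91 kips. φR_n = 0.75 × 201.91 = 151.4 kips.
Tension yield (gross): A_g = 10.8125×0.25 = 2.7031 in². φR_n = 0.90 × 50 × 2.7031 = 121.6 kips.
Tension rupture (net): A_n = (10.8125 − 3×1.1875)×0.25 = 1.8125 in² (U = 1.0, A_e = A_n). φR_n = 0.75 × 70 × 1.8125 = 95.2 kips.
Governing: min(445.3, 233.3, 151.4, 121.6, 95.2) = 95.2 kips → net-section rupture.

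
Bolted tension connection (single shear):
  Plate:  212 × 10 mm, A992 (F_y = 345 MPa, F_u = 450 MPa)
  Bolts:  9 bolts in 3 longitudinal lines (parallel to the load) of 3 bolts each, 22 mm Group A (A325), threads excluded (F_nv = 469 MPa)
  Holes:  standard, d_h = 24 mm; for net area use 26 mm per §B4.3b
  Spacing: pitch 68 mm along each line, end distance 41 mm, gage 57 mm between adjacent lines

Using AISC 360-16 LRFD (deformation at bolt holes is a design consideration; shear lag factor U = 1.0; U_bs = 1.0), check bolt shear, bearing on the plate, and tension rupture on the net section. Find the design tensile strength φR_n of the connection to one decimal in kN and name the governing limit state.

452.3 kN (net-section rupture governs)

Bolt shear: A_b = π(22)²/4 = 380.13 mm². φR_n = 0.75 × 469 × 380.13 × 9 × 1 = 1203.4 kN.
Bearing (10 mm plate, F_u = 450 MPa): end bolts L_c = 41 − 24/2 = 29, R_n = min(1.2×29×10×450, 2.4×22×10×450) = 156.6 kN/bolt; interior L_c = 68 − 24 = 44, R_n = 237.6 kN/bolt. φR_n = 0.75 × (3×156.6 + 6×237.6) = 1421.6 kN.
Tension rupture (net): A_n = (212 − 3×26)×10 = 1340 mm² (U = 1.0, A_e = A_n). φR_n = 0.75 × 450 × 1340 = 452.3 kN.
Governing: min(1203.4, 1421.6, 452.3) = 452.3 kN → net-section rupture.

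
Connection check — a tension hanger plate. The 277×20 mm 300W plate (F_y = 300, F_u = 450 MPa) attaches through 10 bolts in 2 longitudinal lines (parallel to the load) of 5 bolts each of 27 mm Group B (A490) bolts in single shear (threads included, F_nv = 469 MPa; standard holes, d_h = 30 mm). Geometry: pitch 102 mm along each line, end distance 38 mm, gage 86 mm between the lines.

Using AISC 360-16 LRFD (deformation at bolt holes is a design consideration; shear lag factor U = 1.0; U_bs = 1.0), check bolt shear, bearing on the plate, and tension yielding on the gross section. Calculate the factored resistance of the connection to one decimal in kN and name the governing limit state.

1495.8 kN (gross-section yield governs)

Bolt shear: A_b = π(27)²/4 = 572.56 mm². φR_n = 0.75 × 469 × 572.56 × 10 × 1 = 2014.0 kN.
Bearing (20 mm plate, F_u = 450 MPa): end bolts L_c = 38 − 30/2 = 23, R_n = min(1.2×23×20×450, 2.4×27×20×450) = 248.4 kN/bolt; interior L_c = 102 − 30 = 72, R_n = 583.2 kN/bolt. φR_n = 0.75 × (2×248.4 + 8×583.2) = 3871.8 kN.
Tension yield (gross): A_g = 277×20 = 5540 mm². φR_n = 0.90 × 300 × 5540 = 1495.8 kN.
Governing: min(2014.0, 3871.8, 1495.8) = 1495.8 kN → gross-section yield.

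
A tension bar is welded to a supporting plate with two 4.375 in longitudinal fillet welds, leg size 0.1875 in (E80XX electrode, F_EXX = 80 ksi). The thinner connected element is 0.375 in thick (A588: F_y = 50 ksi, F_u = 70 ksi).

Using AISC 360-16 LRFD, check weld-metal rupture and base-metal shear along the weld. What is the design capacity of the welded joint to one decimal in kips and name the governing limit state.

Weld metal: throat = 0.707×0.1875 = 0.13256 in, L = 2×4.375 = 8.75 in. φR_n = 0.75 × 0.6 × 80 × 0.13256 × 8.75 = 41.8 kips.
Base metal shear (0.375 in plate): yield φR_n = 1.0×0.6×50×0.375×8.75 = 98.4 kips; rupture φR_n = 0.75×0.6×70×0.375×8.75 = 103.4 kips; take 98.4 kips (yield).
Governing: min(41.8, 98.4) = 41.8 kips → weld metal.

41.8 kips (weld metal governs)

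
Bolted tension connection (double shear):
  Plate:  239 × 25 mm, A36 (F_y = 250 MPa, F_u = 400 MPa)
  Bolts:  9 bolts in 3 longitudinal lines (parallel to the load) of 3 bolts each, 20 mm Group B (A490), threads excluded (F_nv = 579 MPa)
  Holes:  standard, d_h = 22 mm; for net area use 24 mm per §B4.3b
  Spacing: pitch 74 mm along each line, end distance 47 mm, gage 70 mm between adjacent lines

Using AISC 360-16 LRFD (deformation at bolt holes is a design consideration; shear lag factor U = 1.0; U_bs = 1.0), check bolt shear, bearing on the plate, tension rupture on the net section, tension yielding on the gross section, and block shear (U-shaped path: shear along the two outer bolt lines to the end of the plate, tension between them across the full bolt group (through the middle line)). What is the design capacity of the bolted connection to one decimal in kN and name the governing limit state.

Bolt shear: A_b = π(20)²/4 = 314.16 mm². φR_n = 0.75 × 579 × 314.16 × 9 × 2 = 2455.6 kN.
Bearing (25 mm plate, F_u = 400 MPa): end bolts L_c = 47 − 22/2 = 36, R_n = min(1.2×36×25×400, 2.4×20×25×400) = 432 kN/bolt; interior L_c = 74 − 22 = 52, R_n = 480 kN/bolt. φR_n = 0.75 × (3×432 + 6×480) = 3132.0 kN.
Tension rupture (net): A_n = (239 − 3×24)×25 = 4175 mm² (U = 1.0, A_e = A_n). φR_n = 0.75 × 400 × 4175 = 1252.5 kN.
Tension yield (gross): A_g = 239×25 = 5975 mm². φR_n = 0.90 × 250 × 5975 = 1344.4 kN.
Block shear: shear path 2×[47+2×74] = 2×195 mm, A_gv = 9750, A_nv = 2×(195 − 2.5×24)×25 = 6750 mm²; tension across gage: (140 − 2×24)×25 = 2300 mm². R_n = min(0.6×400×6750, 0.6×250×9750) + 1.0×400×2300 = min(1620, 1462.5) + 920 = 2382.5 kN. φR_n = 0.75 × 2382.5 = 1786.9 kN.
Governing: min(2455.6, 3132.0, 1252.5, 1344.4, 1786.9) = 1252.5 kN → net-section rupture.

1252.5 kN (net-section rupture governs)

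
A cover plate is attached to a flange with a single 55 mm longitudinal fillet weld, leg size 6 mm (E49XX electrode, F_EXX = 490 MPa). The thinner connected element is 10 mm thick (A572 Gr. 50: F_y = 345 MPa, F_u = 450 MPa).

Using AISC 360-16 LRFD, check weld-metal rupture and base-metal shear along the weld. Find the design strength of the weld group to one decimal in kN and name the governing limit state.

51.4 kN (weld metal governs)

Weld metal: throat = 0.707×6 = 4.242 mm, L = 55 mm. φR_n = 0.75 × 0.6 × 490 × 4.242 × 55 = 51.4 kN.
Base metal shear (10 mm plate): yield φR_n = 1.0×0.6×345×10×55 = 113.9 kN; rupture φR_n = 0.75×0.6×450×10×55 = 111.4 kN; take 111.4 kN (rupture).
Governing: min(51.4, 111.4) = 51.4 kN → weld metal.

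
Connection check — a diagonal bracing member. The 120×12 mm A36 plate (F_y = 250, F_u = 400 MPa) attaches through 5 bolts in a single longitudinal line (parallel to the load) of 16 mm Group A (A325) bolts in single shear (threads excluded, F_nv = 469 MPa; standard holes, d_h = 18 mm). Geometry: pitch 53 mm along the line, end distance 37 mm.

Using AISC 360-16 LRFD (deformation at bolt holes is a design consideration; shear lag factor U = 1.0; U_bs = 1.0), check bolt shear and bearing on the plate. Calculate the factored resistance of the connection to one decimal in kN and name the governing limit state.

Bolt shear: A_b = π(16)²/4 = 201.06 mm². φR_n = 0.75 × 469 × 201.06 × 5 × 1 = 353.6 kN.
Bearing (12 mm plate, F_u = 400 MPa): end bolts L_c = 37 − 18/2 = 28, R_n = min(1.2×28×12×400, 2.4×16×12×400) = 161.28 kN/bolt; interior L_c = 53 − 18 = 35, R_n = 184.32 kN/bolt. φR_n = 0.75 × (1×161.28 + 4×184.32) = 673.9 kN.
Governing: min(353.6, 673.9) = 353.6 kN → bolt shear.

353.6 kN (bolt shear governs)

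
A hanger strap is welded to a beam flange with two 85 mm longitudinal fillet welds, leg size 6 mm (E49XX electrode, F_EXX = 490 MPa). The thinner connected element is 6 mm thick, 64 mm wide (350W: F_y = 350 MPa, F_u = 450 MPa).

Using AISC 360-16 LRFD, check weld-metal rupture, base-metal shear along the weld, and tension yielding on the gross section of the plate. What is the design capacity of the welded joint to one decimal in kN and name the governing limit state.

121.0 kN (gross-section yield governs)

Weld metal: throat = 0.707×6 = 4.242 mm, L = 2×85 = 170 mm. φR_n = 0.75 × 0.6 × 490 × 4.242 × 170 = 159.0 kN.
Base metal shear (6 mm plate): yield φR_n = 1.0×0.6×350×6×170 = 214.2 kN; rupture φR_n = 0.75×0.6×450×6×170 = 206.6 kN; take 206.6 kN (rupture).
Tension yield (gross): A_g = 64×6 = 384 mm². φR_n = 0.90 × 350 × 384 = 121.0 kN.
Governing: min(159.0, 206.6, 121.0) = 121.0 kN → gross-section yield.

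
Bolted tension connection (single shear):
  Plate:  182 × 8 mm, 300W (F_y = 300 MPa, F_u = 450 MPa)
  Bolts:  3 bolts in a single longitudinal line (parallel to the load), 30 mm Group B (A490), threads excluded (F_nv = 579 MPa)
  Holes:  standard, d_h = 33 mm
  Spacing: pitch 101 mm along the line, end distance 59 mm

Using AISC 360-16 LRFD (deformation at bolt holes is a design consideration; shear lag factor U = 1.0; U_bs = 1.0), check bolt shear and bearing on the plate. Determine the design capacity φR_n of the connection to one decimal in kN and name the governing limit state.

Bolt shear: A_b = π(30)²/4 = 706.86 mm². φR_n = 0.75 × 579 × 706.86 × 3 × 1 = 920.9 kN.
Bearing (8 mm plate, F_u = 450 MPa): end bolts L_c = 59 − 33/2 = 42.5, R_n = min(1.2×42.5×8×450, 2.4×30×8×450) = 183.6 kN/bolt; interior L_c = 101 − 33 = 68, R_n = 259.2 kN/bolt. φR_n = 0.75 × (1×183.6 + 2×259.2) = 526.5 kN.
Governing: min(920.9, 526.5) = 526.5 kN → bearing.

526.5 kN (bearing governs)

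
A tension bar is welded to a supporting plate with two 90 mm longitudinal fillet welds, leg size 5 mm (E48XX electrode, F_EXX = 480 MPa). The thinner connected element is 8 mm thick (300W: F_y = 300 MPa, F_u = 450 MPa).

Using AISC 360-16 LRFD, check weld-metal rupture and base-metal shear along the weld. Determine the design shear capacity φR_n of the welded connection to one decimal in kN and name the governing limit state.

137.4 kN (weld metal governs)

Weld metal: throat = 0.707×5 = 3.535 mm, L = 2×90 = 180 mm. φR_n = 0.75 × 0.6 × 480 × 3.535 × 180 = 137.4 kN.
Base metal shear (8 mm plate): yield φR_n = 1.0×0.6×300×8×180 = 259.2 kN; rupture φR_n = 0.75×0.6×450×8×180 = 291.6 kN; take 259.2 kN (yield).
Governing: min(137.4, 259.2) = 137.4 kN → weld metal.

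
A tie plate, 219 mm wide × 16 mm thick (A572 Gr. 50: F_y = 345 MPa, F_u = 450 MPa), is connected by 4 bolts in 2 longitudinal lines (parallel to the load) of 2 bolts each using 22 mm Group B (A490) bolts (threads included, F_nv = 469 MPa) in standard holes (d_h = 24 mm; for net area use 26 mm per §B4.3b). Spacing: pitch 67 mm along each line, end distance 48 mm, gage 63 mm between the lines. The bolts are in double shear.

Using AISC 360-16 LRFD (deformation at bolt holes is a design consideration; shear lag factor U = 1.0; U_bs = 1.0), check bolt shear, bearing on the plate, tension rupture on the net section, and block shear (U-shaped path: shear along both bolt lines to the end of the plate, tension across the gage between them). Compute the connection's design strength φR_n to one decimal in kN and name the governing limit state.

Bolt shear: A_b = π(22)²/4 = 380.13 mm². φR_n = 0.75 × 469 × 380.13 × 4 × 2 = 1069.7 kN.
Bearing (16 mm plate, F_u = 450 MPa): end bolts L_c = 48 − 24/2 = 36, R_n = min(1.2×36×16×450, 2.4×22×16×450) = 311.04 kN/bolt; interior L_c = 67 − 24 = 43, R_n = 371.52 kN/bolt. φR_n = 0.75 × (2×311.04 + 2×371.52) = 1023.8 kN.
Tension rupture (net): A_n = (219 − 2×26)×16 = 2672 mm² (U = 1.0, A_e = A_n). φR_n = 0.75 × 450 × 2672 = 901.8 kN.
Block shear: shear path 2×[48+1×67] = 2×115 mm, A_gv = 3680, A_nv = 2×(115 − 1.5×26)×16 = 2432 mm²; tension across gage: (63 − 1×26)×16 = 592 mm². R_n = min(0.6×450×2432, 0.6×345×3680) + 1.0×450×592 = min(656.64, 761.76) + 266.4 = 923.04 kN. φR_n = 0.75 × 923.04 = 692.3 kN.
Governing: min(1069.7, 1023.8, 901.8, 692.3) = 692.3 kN → block shear.

692.3 kN (block shear governs)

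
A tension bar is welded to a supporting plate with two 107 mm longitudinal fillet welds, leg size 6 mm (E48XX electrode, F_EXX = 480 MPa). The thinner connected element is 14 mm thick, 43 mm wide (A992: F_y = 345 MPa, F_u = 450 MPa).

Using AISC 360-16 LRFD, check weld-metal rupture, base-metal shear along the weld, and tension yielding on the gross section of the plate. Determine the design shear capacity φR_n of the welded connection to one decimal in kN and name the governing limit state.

186.9 kN (gross-section yield governs)

Weld metal: throat = 0.707×6 = 4.242 mm, L = 2×107 = 214 mm. φR_n = 0.75 × 0.6 × 480 × 4.242 × 214 = 196.1 kN.
Base metal shear (14 mm plate): yield φR_n = 1.0×0.6×345×14×214 = 620.2 kN; rupture φR_n = 0.75×0.6×450×14×214 = 606.7 kN; take 606.7 kN (rupture).
Tension yield (gross): A_g = 43×14 = 602 mm². φR_n = 0.90 × 345 × 602 = 186.9 kN.
Governing: min(196.1, 606.7, 186.9) = 186.9 kN → gross-section yield.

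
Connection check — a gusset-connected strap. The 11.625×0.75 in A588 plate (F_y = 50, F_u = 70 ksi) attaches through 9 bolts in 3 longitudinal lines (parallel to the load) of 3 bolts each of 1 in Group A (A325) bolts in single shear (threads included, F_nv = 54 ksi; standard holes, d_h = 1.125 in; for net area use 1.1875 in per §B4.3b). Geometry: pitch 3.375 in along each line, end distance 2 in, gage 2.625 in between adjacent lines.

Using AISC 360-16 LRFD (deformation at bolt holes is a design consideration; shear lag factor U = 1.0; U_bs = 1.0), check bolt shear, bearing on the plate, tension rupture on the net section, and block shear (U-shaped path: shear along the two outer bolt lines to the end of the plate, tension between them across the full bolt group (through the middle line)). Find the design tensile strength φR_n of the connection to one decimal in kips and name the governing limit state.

286.3 kips (bolt shear governs)

Bolt shear: A_b = π(1)²/4 = 0.7854 in². φR_n = 0.75 × 54 × 0.7854 × 9 × 1 = 286.3 kips.
Bearing (0.75 in plate, F_u = 70 ksi): end bolts L_c = 2 − 1.125/2 = 1.4375, R_n = min(1.2×1.4375×0.75×70, 2.4×1×0.75×70) = 90.563 kips/bolt; interior L_c = 3.375 − 1.125 = 2.25, R_n = 126 kips/bolt. φR_n = 0.75 × (3×90.563 + 6×126) = 770.8 kips.
Tension rupture (net): A_n = (11.625 − 3×1.1875)×0.75 = 6.0469 in² (U = 1.0, A_e = A_n). φR_n = 0.75 × 70 × 6.0469 = 317.5 kips.
Block shear: shear path 2×[2+2×3.375] = 2×8.75 in, A_gv = 13.125, A_nv = 2×(8.75 − 2.5×1.1875)×0.75 = 8.6719 in²; tension across gage: (5.25 − 2×1.1875)×0.75 = 2.1563 in². R_n = min(0.6×70×8.6719, 0.6×50×13.125) + 1.0×70×2.1563 = min(364.22, 393.75) + 150.94 = 515.16 kips. φR_n = 0.75 × 515.16 = 386.4 kips.
Governing: min(286.3, 770.8, 317.5, 386.4) = 286.3 kips → bolt shear.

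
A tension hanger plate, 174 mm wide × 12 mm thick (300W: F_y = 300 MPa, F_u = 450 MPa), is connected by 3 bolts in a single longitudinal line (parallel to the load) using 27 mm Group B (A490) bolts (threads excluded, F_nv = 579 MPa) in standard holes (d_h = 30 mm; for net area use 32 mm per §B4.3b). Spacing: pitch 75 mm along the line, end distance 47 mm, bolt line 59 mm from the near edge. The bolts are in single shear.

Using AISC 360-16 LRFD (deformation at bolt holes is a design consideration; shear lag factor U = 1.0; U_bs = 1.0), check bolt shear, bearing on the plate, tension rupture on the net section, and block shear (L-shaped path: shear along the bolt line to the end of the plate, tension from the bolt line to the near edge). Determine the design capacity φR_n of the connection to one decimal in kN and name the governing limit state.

458.5 kN (block shear governs)

Bolt shear: A_b = π(27)²/4 = 572.56 mm². φR_n = 0.75 × 579 × 572.56 × 3 × 1 = 745.9 kN.
Bearing (12 mm plate, F_u = 450 MPa): end bolts L_c = 47 − 30/2 = 32, R_n = min(1.2×32×12×450, 2.4×27×12×450) = 207.36 kN/bolt; interior L_c = 75 − 30 = 45, R_n = 291.6 kN/bolt. φR_n = 0.75 × (1×207.36 + 2×291.6) = 592.9 kN.
Tension rupture (net): A_n = (174 − 1×32)×12 = 1704 mm² (U = 1.0, A_e = A_n). φR_n = 0.75 × 450 × 1704 = 575.1 kN.
Block shear: shear path 1×[47+2×75] = 1×197 mm, A_gv = 2364, A_nv = 1×(197 − 2.5×32)×12 = 1404 mm²; tension to near edge: (59 − 0.5×32)×12 = 516 mm². R_n = min(0.6×450×1404, 0.6×300×2364) + 1.0×450×516 = min(379.08, 425.52) + 232.2 = 611.28 kN. φR_n = 0.75 × 611.28 = 458.5 kN.
Governing: min(745.9, 592.9, 575.1, 458.5) = 458.5 kN → block shear.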